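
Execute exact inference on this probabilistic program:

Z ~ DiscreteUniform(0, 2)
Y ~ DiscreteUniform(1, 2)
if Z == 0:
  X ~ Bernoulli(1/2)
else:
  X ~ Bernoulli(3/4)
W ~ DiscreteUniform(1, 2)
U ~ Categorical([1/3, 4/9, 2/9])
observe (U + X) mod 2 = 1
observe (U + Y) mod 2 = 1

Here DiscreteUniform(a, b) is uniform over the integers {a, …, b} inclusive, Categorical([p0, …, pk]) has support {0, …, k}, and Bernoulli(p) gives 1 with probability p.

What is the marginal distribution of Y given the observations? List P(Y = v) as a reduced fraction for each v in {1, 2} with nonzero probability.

Enumerate traces; 18 have nonzero weight after conditioning:
  (Z=0, Y=1, X=1, W=1, U=0) weight 1/72
  (Z=0, Y=1, X=1, W=1, U=2) weight 1/108
  (Z=0, Y=1, X=1, W=2, U=0) weight 1/72
  (Z=0, Y=1, X=1, W=2, U=2) weight 1/108
  (Z=0, Y=2, X=0, W=1, U=1) weight 1/54
  (Z=0, Y=2, X=0, W=2, U=1) weight 1/54
  (Z=1, Y=1, X=1, W=1, U=0) weight 1/48
  (Z=1, Y=1, X=1, W=1, U=2) weight 1/72
  … 10 more
Group by Y:
  weight(Y=1) = 5/27
  weight(Y=2) = 2/27
Total weight = 5/27 + 2/27 = 7/27
P(Y=1 | obs) = 5/27 / 7/27 = 5/7
P(Y=2 | obs) = 2/27 / 7/27 = 2/7

P(Y=1) = 5/7, P(Y=2) = 2/7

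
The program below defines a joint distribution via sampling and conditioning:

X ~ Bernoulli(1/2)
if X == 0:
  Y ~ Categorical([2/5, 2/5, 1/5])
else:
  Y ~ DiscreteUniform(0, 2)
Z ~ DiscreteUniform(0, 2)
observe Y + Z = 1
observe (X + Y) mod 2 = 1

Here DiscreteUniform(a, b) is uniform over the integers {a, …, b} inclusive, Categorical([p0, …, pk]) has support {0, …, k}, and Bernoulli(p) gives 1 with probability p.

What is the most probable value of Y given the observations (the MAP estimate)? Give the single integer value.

argmax_v P(Y = v | obs) = 1

Enumerate traces; 2 have nonzero weight after conditioning:
  (X=0, Y=1, Z=0) weight 1/15
  (X=1, Y=0, Z=1) weight 1/18
Group by Y:
  weight(Y=0) = 1/18
  weight(Y=1) = 1/15
Total weight = 1/18 + 1/15 = 11/90
P(Y=0 | obs) = 1/18 / 11/90 = 5/11
P(Y=1 | obs) = 1/15 / 11/90 = 6/11
argmax = 1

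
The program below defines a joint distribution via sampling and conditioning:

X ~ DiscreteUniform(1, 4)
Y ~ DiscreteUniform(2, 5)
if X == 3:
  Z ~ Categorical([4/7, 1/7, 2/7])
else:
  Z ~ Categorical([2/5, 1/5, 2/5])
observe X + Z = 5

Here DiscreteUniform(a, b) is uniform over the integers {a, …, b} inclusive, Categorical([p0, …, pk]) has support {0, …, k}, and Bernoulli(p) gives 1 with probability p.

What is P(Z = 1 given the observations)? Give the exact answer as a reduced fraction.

Enumerate traces; 8 have nonzero weight after conditioning:
  (X=3, Y=2, Z=2) weight 1/56
  (X=3, Y=3, Z=2) weight 1/56
  (X=3, Y=4, Z=2) weight 1/56
  (X=3, Y=5, Z=2) weight 1/56
  (X=4, Y=2, Z=1) weight 1/80
  (X=4, Y=3, Z=1) weight 1/80
  (X=4, Y=4, Z=1) weight 1/80
  (X=4, Y=5, Z=1) weight 1/80
Group by Z:
  weight(Z=1) = 1/20
  weight(Z=2) = 1/14
Total weight = 1/20 + 1/14 = 17/140
P(Z=1 | obs) = 1/20 / 17/140 = 7/17
P(Z=2 | obs) = 1/14 / 17/140 = 10/17

P(Z = 1 | obs) = 7/17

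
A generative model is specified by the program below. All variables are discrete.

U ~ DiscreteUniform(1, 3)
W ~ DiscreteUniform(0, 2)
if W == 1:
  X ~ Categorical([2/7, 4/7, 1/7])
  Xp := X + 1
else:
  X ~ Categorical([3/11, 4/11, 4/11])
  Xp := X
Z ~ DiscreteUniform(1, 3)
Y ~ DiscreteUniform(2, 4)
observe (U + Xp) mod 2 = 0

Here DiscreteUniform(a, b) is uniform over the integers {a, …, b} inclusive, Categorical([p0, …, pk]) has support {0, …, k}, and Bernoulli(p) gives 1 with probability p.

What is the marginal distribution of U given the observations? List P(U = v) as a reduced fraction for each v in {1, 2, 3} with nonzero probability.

Enumerate traces; 117 have nonzero weight after conditioning:
  (U=1, W=0, X=1, Z=1, Y=2) weight 4/891
  (U=1, W=0, X=1, Z=1, Y=3) weight 4/891
  (U=1, W=0, X=1, Z=1, Y=4) weight 4/891
  (U=1, W=0, X=1, Z=2, Y=2) weight 4/891
  (U=1, W=0, X=1, Z=2, Y=3) weight 4/891
  (U=1, W=0, X=1, Z=2, Y=4) weight 4/891
  (U=1, W=0, X=1, Z=3, Y=2) weight 4/891
  (U=1, W=0, X=1, Z=3, Y=3) weight 4/891
  (U=2, W=0, X=0, Z=1, Y=2) weight 1/297
  (U=3, W=0, X=1, Z=1, Y=2) weight 4/891
  … 107 more
Group by U:
  weight(U=1) = 89/693
  weight(U=2) = 142/693
  weight(U=3) = 89/693
Total weight = 89/693 + 142/693 + 89/693 = 320/693
P(U=1 | obs) = 89/693 / 320/693 = 89/320
P(U=2 | obs) = 142/693 / 320/693 = 71/160
P(U=3 | obs) = 89/693 / 320/693 = 89/320

P(U=1) = 89/320, P(U=2) = 71/160, P(U=3) = 89/320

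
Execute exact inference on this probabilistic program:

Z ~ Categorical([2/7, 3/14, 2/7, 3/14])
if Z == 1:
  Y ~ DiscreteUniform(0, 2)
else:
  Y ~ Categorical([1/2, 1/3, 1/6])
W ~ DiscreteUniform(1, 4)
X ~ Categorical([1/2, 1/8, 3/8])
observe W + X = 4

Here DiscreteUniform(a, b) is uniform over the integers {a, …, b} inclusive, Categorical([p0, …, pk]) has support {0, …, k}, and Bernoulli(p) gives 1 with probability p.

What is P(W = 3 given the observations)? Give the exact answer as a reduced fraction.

P(W = 3 | obs) = 1/8

Enumerate traces; 36 have nonzero weight after conditioning:
  (Z=0, Y=0, W=2, X=2) weight 3/224
  (Z=0, Y=0, W=3, X=1) weight 1/224
  (Z=0, Y=0, W=4, X=0) weight 1/56
  (Z=0, Y=1, W=2, X=2) weight 1/112
  (Z=0, Y=1, W=3, X=1) weight 1/336
  (Z=0, Y=1, W=4, X=0) weight 1/84
  (Z=0, Y=2, W=2, X=2) weight 1/224
  (Z=0, Y=2, W=3, X=1) weight 1/672
  … 28 more
Group by W:
  weight(W=2) = 3/32
  weight(W=3) = 1/32
  weight(W=4) = 1/8
Total weight = 3/32 + 1/32 + 1/8 = 1/4
P(W=2 | obs) = 3/32 / 1/4 = 3/8
P(W=3 | obs) = 1/32 / 1/4 = 1/8
P(W=4 | obs) = 1/8 / 1/4 = 1/2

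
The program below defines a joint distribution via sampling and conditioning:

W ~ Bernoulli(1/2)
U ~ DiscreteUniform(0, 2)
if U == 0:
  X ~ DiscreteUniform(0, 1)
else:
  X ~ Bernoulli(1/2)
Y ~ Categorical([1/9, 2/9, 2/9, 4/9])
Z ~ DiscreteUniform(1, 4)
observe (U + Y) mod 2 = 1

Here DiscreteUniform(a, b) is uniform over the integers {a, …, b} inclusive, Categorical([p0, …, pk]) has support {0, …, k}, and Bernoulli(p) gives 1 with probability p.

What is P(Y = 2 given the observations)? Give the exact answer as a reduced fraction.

P(Y = 2 | obs) = 2/15

Enumerate traces; 96 have nonzero weight after conditioning:
  (W=0, U=0, X=0, Y=1, Z=1) weight 1/216
  (W=0, U=0, X=0, Y=1, Z=2) weight 1/216
  (W=0, U=0, X=0, Y=1, Z=3) weight 1/216
  (W=0, U=0, X=0, Y=1, Z=4) weight 1/216
  (W=0, U=0, X=0, Y=3, Z=1) weight 1/108
  (W=0, U=0, X=0, Y=3, Z=2) weight 1/108
  (W=0, U=0, X=0, Y=3, Z=3) weight 1/108
  (W=0, U=0, X=0, Y=3, Z=4) weight 1/108
  (W=0, U=1, X=0, Y=0, Z=1) weight 1/432
  (W=0, U=1, X=0, Y=2, Z=1) weight 1/216
  … 86 more
Group by Y:
  weight(Y=0) = 1/27
  weight(Y=1) = 4/27
  weight(Y=2) = 2/27
  weight(Y=3) = 8/27
Total weight = 1/27 + 4/27 + 2/27 + 8/27 = 5/9
P(Y=0 | obs) = 1/27 / 5/9 = 1/15
P(Y=1 | obs) = 4/27 / 5/9 = 4/15
P(Y=2 | obs) = 2/27 / 5/9 = 2/15
P(Y=3 | obs) = 8/27 / 5/9 = 8/15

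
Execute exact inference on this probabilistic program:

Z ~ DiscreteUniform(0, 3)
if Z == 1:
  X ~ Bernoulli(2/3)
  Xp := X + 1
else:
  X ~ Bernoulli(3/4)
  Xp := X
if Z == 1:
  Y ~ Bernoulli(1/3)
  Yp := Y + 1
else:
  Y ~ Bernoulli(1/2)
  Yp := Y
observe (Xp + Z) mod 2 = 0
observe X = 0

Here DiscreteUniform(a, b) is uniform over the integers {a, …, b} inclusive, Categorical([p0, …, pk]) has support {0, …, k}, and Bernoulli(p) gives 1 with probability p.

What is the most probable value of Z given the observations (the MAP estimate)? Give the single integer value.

Enumerate traces; 6 have nonzero weight after conditioning:
  (Z=0, X=0, Y=0) weight 1/32
  (Z=0, X=0, Y=1) weight 1/32
  (Z=1, X=0, Y=0) weight 1/18
  (Z=1, X=0, Y=1) weight 1/36
  (Z=2, X=0, Y=0) weight 1/32
  (Z=2, X=0, Y=1) weight 1/32
Group by Z:
  weight(Z=0) = 1/16
  weight(Z=1) = 1/12
  weight(Z=2) = 1/16
Total weight = 1/16 + 1/12 + 1/16 = 5/24
P(Z=0 | obs) = 1/16 / 5/24 = 3/10
P(Z=1 | obs) = 1/12 / 5/24 = 2/5
P(Z=2 | obs) = 1/16 / 5/24 = 3/10
argmax = 1

argmax_v P(Z = v | obs) = 1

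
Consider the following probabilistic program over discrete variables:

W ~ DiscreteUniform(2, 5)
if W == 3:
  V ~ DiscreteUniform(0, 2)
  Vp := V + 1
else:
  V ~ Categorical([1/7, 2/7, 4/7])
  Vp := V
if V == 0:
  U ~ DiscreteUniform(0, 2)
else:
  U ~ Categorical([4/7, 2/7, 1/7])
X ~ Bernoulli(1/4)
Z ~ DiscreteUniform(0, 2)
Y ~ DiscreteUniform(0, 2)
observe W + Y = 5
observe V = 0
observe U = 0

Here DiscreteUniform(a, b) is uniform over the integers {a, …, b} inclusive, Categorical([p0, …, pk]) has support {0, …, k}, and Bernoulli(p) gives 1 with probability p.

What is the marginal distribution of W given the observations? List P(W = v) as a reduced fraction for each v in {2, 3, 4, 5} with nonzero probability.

Enumerate traces; 18 have nonzero weight after conditioning:
  (W=3, V=0, U=0, X=0, Z=0, Y=2) weight 1/432
  (W=3, V=0, U=0, X=0, Z=1, Y=2) weight 1/432
  (W=3, V=0, U=0, X=0, Z=2, Y=2) weight 1/432
  (W=3, V=0, U=0, X=1, Z=0, Y=2) weight 1/1296
  (W=3, V=0, U=0, X=1, Z=1, Y=2) weight 1/1296
  (W=3, V=0, U=0, X=1, Z=2, Y=2) weight 1/1296
  (W=4, V=0, U=0, X=0, Z=0, Y=1) weight 1/1008
  (W=4, V=0, U=0, X=0, Z=1, Y=1) weight 1/1008
  (W=5, V=0, U=0, X=0, Z=0, Y=0) weight 1/1008
  … 9 more
Group by W:
  weight(W=3) = 1/108
  weight(W=4) = 1/252
  weight(W=5) = 1/252
Total weight = 1/108 + 1/252 + 1/252 = 13/756
P(W=3 | obs) = 1/108 / 13/756 = 7/13
P(W=4 | obs) = 1/252 / 13/756 = 3/13
P(W=5 | obs) = 1/252 / 13/756 = 3/13

P(W=3) = 7/13, P(W=4) = 3/13, P(W=5) = 3/13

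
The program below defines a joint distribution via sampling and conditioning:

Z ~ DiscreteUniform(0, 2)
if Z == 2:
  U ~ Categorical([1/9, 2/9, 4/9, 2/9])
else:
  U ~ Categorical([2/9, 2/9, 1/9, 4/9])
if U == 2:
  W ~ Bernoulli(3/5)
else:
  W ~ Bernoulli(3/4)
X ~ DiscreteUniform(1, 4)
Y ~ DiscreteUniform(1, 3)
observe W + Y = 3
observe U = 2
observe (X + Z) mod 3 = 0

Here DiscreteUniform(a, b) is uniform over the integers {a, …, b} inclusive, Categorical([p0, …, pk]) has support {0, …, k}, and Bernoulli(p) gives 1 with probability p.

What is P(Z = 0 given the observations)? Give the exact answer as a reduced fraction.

Enumerate traces; 8 have nonzero weight after conditioning:
  (Z=0, U=2, W=0, X=3, Y=3) weight 1/810
  (Z=0, U=2, W=1, X=3, Y=2) weight 1/540
  (Z=1, U=2, W=0, X=2, Y=3) weight 1/810
  (Z=1, U=2, W=1, X=2, Y=2) weight 1/540
  (Z=2, U=2, W=0, X=1, Y=3) weight 2/405
  (Z=2, U=2, W=0, X=4, Y=3) weight 2/405
  (Z=2, U=2, W=1, X=1, Y=2) weight 1/135
  (Z=2, U=2, W=1, X=4, Y=2) weight 1/135
Group by Z:
  weight(Z=0) = 1/324
  weight(Z=1) = 1/324
  weight(Z=2) = 2/81
Total weight = 1/324 + 1/324 + 2/81 = 5/162
P(Z=0 | obs) = 1/324 / 5/162 = 1/10
P(Z=1 | obs) = 1/324 / 5/162 = 1/10
P(Z=2 | obs) = 2/81 / 5/162 = 4/5

P(Z = 0 | obs) = 1/10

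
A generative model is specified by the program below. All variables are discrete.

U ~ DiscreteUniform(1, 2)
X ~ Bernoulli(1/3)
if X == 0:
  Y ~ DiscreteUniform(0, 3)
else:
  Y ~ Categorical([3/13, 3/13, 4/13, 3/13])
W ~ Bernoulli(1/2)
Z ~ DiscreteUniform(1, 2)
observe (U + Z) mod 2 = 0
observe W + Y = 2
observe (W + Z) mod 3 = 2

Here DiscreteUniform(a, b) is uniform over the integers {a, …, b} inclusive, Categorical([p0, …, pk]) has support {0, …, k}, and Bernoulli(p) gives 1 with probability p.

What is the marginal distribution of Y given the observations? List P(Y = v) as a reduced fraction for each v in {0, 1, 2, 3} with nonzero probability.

Enumerate traces; 4 have nonzero weight after conditioning:
  (U=1, X=0, Y=1, W=1, Z=1) weight 1/48
  (U=1, X=1, Y=1, W=1, Z=1) weight 1/104
  (U=2, X=0, Y=2, W=0, Z=2) weight 1/48
  (U=2, X=1, Y=2, W=0, Z=2) weight 1/78
Group by Y:
  weight(Y=1) = 19/624
  weight(Y=2) = 7/208
Total weight = 19/624 + 7/208 = 5/78
P(Y=1 | obs) = 19/624 / 5/78 = 19/40
P(Y=2 | obs) = 7/208 / 5/78 = 21/40

P(Y=1) = 19/40, P(Y=2) = 21/40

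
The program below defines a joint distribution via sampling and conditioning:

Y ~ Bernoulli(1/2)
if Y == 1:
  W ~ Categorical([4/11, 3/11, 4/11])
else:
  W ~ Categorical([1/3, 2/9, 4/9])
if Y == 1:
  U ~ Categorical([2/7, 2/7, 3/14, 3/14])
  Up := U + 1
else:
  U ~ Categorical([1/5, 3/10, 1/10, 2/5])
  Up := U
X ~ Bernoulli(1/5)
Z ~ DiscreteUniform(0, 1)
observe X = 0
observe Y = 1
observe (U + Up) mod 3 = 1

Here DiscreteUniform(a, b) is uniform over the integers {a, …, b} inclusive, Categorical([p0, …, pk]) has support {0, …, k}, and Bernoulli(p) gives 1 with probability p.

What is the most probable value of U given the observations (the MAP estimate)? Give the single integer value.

argmax_v P(U = v | obs) = 0

Enumerate traces; 12 have nonzero weight after conditioning:
  (Y=1, W=0, U=0, X=0, Z=0) weight 8/385
  (Y=1, W=0, U=0, X=0, Z=1) weight 8/385
  (Y=1, W=0, U=3, X=0, Z=0) weight 6/385
  (Y=1, W=0, U=3, X=0, Z=1) weight 6/385
  (Y=1, W=1, U=0, X=0, Z=0) weight 6/385
  (Y=1, W=1, U=0, X=0, Z=1) weight 6/385
  (Y=1, W=1, U=3, X=0, Z=0) weight 9/770
  (Y=1, W=1, U=3, X=0, Z=1) weight 9/770
  … 4 more
Group by U:
  weight(U=0) = 4/35
  weight(U=3) = 3/35
Total weight = 4/35 + 3/35 = 1/5
P(U=0 | obs) = 4/35 / 1/5 = 4/7
P(U=3 | obs) = 3/35 / 1/5 = 3/7
argmax = 0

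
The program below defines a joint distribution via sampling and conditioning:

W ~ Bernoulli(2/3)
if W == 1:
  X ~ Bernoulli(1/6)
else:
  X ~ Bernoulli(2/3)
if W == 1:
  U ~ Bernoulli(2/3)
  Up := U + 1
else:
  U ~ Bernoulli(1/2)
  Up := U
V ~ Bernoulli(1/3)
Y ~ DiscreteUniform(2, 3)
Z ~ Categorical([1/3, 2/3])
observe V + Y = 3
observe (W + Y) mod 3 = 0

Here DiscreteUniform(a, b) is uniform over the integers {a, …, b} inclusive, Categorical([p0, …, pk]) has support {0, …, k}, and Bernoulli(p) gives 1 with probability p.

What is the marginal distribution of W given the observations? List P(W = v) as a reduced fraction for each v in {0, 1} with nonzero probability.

P(W=0) = 1/2, P(W=1) = 1/2

Enumerate traces; 16 have nonzero weight after conditioning:
  (W=0, X=0, U=0, V=0, Y=3, Z=0) weight 1/162
  (W=0, X=0, U=0, V=0, Y=3, Z=1) weight 1/81
  (W=0, X=0, U=1, V=0, Y=3, Z=0) weight 1/162
  (W=0, X=0, U=1, V=0, Y=3, Z=1) weight 1/81
  (W=0, X=1, U=0, V=0, Y=3, Z=0) weight 1/81
  (W=0, X=1, U=0, V=0, Y=3, Z=1) weight 2/81
  (W=0, X=1, U=1, V=0, Y=3, Z=0) weight 1/81
  (W=0, X=1, U=1, V=0, Y=3, Z=1) weight 2/81
  (W=1, X=0, U=0, V=1, Y=2, Z=0) weight 5/486
  … 7 more
Group by W:
  weight(W=0) = 1/9
  weight(W=1) = 1/9
Total weight = 1/9 + 1/9 = 2/9
P(W=0 | obs) = 1/9 / 2/9 = 1/2
P(W=1 | obs) = 1/9 / 2/9 = 1/2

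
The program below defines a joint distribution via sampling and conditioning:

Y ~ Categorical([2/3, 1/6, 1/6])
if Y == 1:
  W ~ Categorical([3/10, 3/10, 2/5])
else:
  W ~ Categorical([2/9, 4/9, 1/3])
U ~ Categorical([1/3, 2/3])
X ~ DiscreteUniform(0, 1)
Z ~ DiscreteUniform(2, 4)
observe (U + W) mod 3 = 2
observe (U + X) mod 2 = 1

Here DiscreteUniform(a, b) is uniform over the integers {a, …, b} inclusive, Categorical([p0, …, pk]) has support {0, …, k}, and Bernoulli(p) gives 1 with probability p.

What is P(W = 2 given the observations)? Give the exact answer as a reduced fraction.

P(W = 2 | obs) = 93/320

Enumerate traces; 18 have nonzero weight after conditioning:
  (Y=0, W=1, U=1, X=0, Z=2) weight 8/243
  (Y=0, W=1, U=1, X=0, Z=3) weight 8/243
  (Y=0, W=1, U=1, X=0, Z=4) weight 8/243
  (Y=0, W=2, U=0, X=1, Z=2) weight 1/81
  (Y=0, W=2, U=0, X=1, Z=3) weight 1/81
  (Y=0, W=2, U=0, X=1, Z=4) weight 1/81
  (Y=1, W=1, U=1, X=0, Z=2) weight 1/180
  (Y=1, W=1, U=1, X=0, Z=3) weight 1/180
  … 10 more
Group by W:
  weight(W=1) = 227/1620
  weight(W=2) = 31/540
Total weight = 227/1620 + 31/540 = 16/81
P(W=1 | obs) = 227/1620 / 16/81 = 227/320
P(W=2 | obs) = 31/540 / 16/81 = 93/320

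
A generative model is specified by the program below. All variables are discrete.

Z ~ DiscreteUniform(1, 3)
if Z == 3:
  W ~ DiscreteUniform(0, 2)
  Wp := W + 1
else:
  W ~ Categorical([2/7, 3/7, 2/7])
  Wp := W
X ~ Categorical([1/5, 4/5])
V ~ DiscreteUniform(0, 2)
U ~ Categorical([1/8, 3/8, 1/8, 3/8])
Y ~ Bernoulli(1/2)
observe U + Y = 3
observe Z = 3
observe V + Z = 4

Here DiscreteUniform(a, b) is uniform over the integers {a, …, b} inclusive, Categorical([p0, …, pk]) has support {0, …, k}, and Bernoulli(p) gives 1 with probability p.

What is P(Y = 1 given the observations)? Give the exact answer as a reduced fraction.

Enumerate traces; 12 have nonzero weight after conditioning:
  (Z=3, W=0, X=0, V=1, U=2, Y=1) weight 1/2160
  (Z=3, W=0, X=0, V=1, U=3, Y=0) weight 1/720
  (Z=3, W=0, X=1, V=1, U=2, Y=1) weight 1/540
  (Z=3, W=0, X=1, V=1, U=3, Y=0) weight 1/180
  (Z=3, W=1, X=0, V=1, U=2, Y=1) weight 1/2160
  (Z=3, W=1, X=0, V=1, U=3, Y=0) weight 1/720
  (Z=3, W=1, X=1, V=1, U=2, Y=1) weight 1/540
  (Z=3, W=1, X=1, V=1, U=3, Y=0) weight 1/180
  … 4 more
Group by Y:
  weight(Y=0) = 1/48
  weight(Y=1) = 1/144
Total weight = 1/48 + 1/144 = 1/36
P(Y=0 | obs) = 1/48 / 1/36 = 3/4
P(Y=1 | obs) = 1/144 / 1/36 = 1/4

P(Y = 1 | obs) = 1/4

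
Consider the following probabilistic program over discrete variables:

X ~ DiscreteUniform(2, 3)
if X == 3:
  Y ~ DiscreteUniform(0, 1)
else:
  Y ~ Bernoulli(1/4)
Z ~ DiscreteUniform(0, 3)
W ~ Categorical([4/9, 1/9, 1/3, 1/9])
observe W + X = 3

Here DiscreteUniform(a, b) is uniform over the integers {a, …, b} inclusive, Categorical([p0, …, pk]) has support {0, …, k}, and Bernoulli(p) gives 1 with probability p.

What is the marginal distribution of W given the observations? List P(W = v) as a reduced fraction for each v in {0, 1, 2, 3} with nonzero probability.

Enumerate traces; 16 have nonzero weight after conditioning:
  (X=2, Y=0, Z=0, W=1) weight 1/96
  (X=2, Y=0, Z=1, W=1) weight 1/96
  (X=2, Y=0, Z=2, W=1) weight 1/96
  (X=2, Y=0, Z=3, W=1) weight 1/96
  (X=2, Y=1, Z=0, W=1) weight 1/288
  (X=2, Y=1, Z=1, W=1) weight 1/288
  (X=2, Y=1, Z=2, W=1) weight 1/288
  (X=2, Y=1, Z=3, W=1) weight 1/288
  (X=3, Y=0, Z=0, W=0) weight 1/36
  … 7 more
Group by W:
  weight(W=0) = 2/9
  weight(W=1) = 1/18
Total weight = 2/9 + 1/18 = 5/18
P(W=0 | obs) = 2/9 / 5/18 = 4/5
P(W=1 | obs) = 1/18 / 5/18 = 1/5

P(W=0) = 4/5, P(W=1) = 1/5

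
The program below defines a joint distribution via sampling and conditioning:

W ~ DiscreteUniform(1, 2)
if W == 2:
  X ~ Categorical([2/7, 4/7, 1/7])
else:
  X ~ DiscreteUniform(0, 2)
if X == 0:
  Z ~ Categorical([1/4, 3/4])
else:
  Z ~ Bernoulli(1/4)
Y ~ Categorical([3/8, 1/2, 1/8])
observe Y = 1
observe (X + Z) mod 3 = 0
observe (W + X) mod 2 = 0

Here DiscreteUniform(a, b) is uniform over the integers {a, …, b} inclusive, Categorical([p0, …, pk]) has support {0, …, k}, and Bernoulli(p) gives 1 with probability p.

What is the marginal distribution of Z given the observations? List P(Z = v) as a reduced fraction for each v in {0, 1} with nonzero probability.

Enumerate traces; 2 have nonzero weight after conditioning:
  (W=2, X=0, Z=0, Y=1) weight 1/56
  (W=2, X=2, Z=1, Y=1) weight 1/112
Group by Z:
  weight(Z=0) = 1/56
  weight(Z=1) = 1/112
Total weight = 1/56 + 1/112 = 3/112
P(Z=0 | obs) = 1/56 / 3/112 = 2/3
P(Z=1 | obs) = 1/112 / 3/112 = 1/3

P(Z=0) = 2/3, P(Z=1) = 1/3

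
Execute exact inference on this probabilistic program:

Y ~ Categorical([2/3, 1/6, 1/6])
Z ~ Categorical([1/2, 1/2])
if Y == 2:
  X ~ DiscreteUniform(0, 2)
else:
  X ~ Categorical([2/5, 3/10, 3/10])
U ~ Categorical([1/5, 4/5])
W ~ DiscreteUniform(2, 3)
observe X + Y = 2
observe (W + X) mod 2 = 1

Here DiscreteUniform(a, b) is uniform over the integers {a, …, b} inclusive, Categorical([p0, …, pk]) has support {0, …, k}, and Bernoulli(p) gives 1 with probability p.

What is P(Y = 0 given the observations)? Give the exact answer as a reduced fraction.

P(Y = 0 | obs) = 36/55

Enumerate traces; 12 have nonzero weight after conditioning:
  (Y=0, Z=0, X=2, U=0, W=3) weight 1/100
  (Y=0, Z=0, X=2, U=1, W=3) weight 1/25
  (Y=0, Z=1, X=2, U=0, W=3) weight 1/100
  (Y=0, Z=1, X=2, U=1, W=3) weight 1/25
  (Y=1, Z=0, X=1, U=0, W=2) weight 1/400
  (Y=1, Z=0, X=1, U=1, W=2) weight 1/100
  (Y=1, Z=1, X=1, U=0, W=2) weight 1/400
  (Y=1, Z=1, X=1, U=1, W=2) weight 1/100
  (Y=2, Z=0, X=0, U=0, W=3) weight 1/360
  … 3 more
Group by Y:
  weight(Y=0) = 1/10
  weight(Y=1) = 1/40
  weight(Y=2) = 1/36
Total weight = 1/10 + 1/40 + 1/36 = 11/72
P(Y=0 | obs) = 1/10 / 11/72 = 36/55
P(Y=1 | obs) = 1/40 / 11/72 = 9/55
P(Y=2 | obs) = 1/36 / 11/72 = 2/11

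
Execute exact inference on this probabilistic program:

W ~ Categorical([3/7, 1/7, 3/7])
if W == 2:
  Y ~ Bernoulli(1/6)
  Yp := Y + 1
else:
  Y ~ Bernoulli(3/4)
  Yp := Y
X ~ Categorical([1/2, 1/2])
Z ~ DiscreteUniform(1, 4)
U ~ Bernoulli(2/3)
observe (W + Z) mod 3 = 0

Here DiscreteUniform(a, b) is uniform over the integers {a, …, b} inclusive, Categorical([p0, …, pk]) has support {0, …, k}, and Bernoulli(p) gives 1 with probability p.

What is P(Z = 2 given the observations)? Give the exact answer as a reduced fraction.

Enumerate traces; 32 have nonzero weight after conditioning:
  (W=0, Y=0, X=0, Z=3, U=0) weight 1/224
  (W=0, Y=0, X=0, Z=3, U=1) weight 1/112
  (W=0, Y=0, X=1, Z=3, U=0) weight 1/224
  (W=0, Y=0, X=1, Z=3, U=1) weight 1/112
  (W=0, Y=1, X=0, Z=3, U=0) weight 3/224
  (W=0, Y=1, X=0, Z=3, U=1) weight 3/112
  (W=0, Y=1, X=1, Z=3, U=0) weight 3/224
  (W=0, Y=1, X=1, Z=3, U=1) weight 3/112
  (W=1, Y=0, X=0, Z=2, U=0) weight 1/672
  (W=2, Y=0, X=0, Z=1, U=0) weight 5/336
  … 22 more
Group by Z:
  weight(Z=1) = 3/28
  weight(Z=2) = 1/28
  weight(Z=3) = 3/28
  weight(Z=4) = 3/28
Total weight = 3/28 + 1/28 + 3/28 + 3/28 = 5/14
P(Z=1 | obs) = 3/28 / 5/14 = 3/10
P(Z=2 | obs) = 1/28 / 5/14 = 1/10
P(Z=3 | obs) = 3/28 / 5/14 = 3/10
P(Z=4 | obs) = 3/28 / 5/14 = 3/10

P(Z = 2 | obs) = 1/10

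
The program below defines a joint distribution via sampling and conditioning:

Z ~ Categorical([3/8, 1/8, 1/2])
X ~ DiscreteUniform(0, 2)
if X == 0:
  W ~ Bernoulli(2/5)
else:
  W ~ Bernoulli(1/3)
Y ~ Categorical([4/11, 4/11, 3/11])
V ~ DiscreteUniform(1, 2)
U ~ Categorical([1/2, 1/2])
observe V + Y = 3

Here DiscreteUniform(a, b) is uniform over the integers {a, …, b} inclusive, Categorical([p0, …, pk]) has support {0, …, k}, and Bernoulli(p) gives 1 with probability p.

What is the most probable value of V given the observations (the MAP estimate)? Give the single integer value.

argmax_v P(V = v | obs) = 2

Enumerate traces; 72 have nonzero weight after conditioning:
  (Z=0, X=0, W=0, Y=1, V=2, U=0) weight 3/440
  (Z=0, X=0, W=0, Y=1, V=2, U=1) weight 3/440
  (Z=0, X=0, W=0, Y=2, V=1, U=0) weight 9/1760
  (Z=0, X=0, W=0, Y=2, V=1, U=1) weight 9/1760
  (Z=0, X=0, W=1, Y=1, V=2, U=0) weight 1/220
  (Z=0, X=0, W=1, Y=1, V=2, U=1) weight 1/220
  (Z=0, X=0, W=1, Y=2, V=1, U=0) weight 3/880
  (Z=0, X=0, W=1, Y=2, V=1, U=1) weight 3/880
  … 64 more
Group by V:
  weight(V=1) = 3/22
  weight(V=2) = 2/11
Total weight = 3/22 + 2/11 = 7/22
P(V=1 | obs) = 3/22 / 7/22 = 3/7
P(V=2 | obs) = 2/11 / 7/22 = 4/7
argmax = 2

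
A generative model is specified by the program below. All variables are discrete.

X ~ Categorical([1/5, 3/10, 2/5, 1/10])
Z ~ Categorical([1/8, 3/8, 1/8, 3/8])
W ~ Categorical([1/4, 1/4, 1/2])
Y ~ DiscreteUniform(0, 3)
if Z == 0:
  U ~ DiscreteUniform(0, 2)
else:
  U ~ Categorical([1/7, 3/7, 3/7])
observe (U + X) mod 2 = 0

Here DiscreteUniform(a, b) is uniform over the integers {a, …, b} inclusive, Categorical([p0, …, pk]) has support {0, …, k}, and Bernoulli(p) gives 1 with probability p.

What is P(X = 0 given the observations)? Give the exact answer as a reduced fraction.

P(X = 0 | obs) = 7/31

Enumerate traces; 288 have nonzero weight after conditioning:
  (X=0, Z=0, W=0, Y=0, U=0) weight 1/1920
  (X=0, Z=0, W=0, Y=0, U=2) weight 1/1920
  (X=0, Z=0, W=0, Y=1, U=0) weight 1/1920
  (X=0, Z=0, W=0, Y=1, U=2) weight 1/1920
  (X=0, Z=0, W=0, Y=2, U=0) weight 1/1920
  (X=0, Z=0, W=0, Y=2, U=2) weight 1/1920
  (X=0, Z=0, W=0, Y=3, U=0) weight 1/1920
  (X=0, Z=0, W=0, Y=3, U=2) weight 1/1920
  (X=1, Z=0, W=0, Y=0, U=1) weight 1/1280
  (X=2, Z=0, W=0, Y=0, U=0) weight 1/960
  … 278 more
Group by X:
  weight(X=0) = 7/60
  weight(X=1) = 1/8
  weight(X=2) = 7/30
  weight(X=3) = 1/24
Total weight = 7/60 + 1/8 + 7/30 + 1/24 = 31/60
P(X=0 | obs) = 7/60 / 31/60 = 7/31
P(X=1 | obs) = 1/8 / 31/60 = 15/62
P(X=2 | obs) = 7/30 / 31/60 = 14/31
P(X=3 | obs) = 1/24 / 31/60 = 5/62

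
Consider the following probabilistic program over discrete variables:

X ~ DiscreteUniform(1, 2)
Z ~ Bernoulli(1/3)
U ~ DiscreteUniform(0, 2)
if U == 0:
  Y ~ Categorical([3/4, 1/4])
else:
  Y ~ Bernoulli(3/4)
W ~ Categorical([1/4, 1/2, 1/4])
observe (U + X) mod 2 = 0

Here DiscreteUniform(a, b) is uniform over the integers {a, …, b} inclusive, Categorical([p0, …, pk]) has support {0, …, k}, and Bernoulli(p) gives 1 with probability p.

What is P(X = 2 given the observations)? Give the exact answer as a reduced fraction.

Enumerate traces; 36 have nonzero weight after conditioning:
  (X=1, Z=0, U=1, Y=0, W=0) weight 1/144
  (X=1, Z=0, U=1, Y=0, W=1) weight 1/72
  (X=1, Z=0, U=1, Y=0, W=2) weight 1/144
  (X=1, Z=0, U=1, Y=1, W=0) weight 1/48
  (X=1, Z=0, U=1, Y=1, W=1) weight 1/24
  (X=1, Z=0, U=1, Y=1, W=2) weight 1/48
  (X=1, Z=1, U=1, Y=0, W=0) weight 1/288
  (X=1, Z=1, U=1, Y=0, W=1) weight 1/144
  (X=2, Z=0, U=0, Y=0, W=0) weight 1/48
  … 27 more
Group by X:
  weight(X=1) = 1/6
  weight(X=2) = 1/3
Total weight = 1/6 + 1/3 = 1/2
P(X=1 | obs) = 1/6 / 1/2 = 1/3
P(X=2 | obs) = 1/3 / 1/2 = 2/3

P(X = 2 | obs) = 2/3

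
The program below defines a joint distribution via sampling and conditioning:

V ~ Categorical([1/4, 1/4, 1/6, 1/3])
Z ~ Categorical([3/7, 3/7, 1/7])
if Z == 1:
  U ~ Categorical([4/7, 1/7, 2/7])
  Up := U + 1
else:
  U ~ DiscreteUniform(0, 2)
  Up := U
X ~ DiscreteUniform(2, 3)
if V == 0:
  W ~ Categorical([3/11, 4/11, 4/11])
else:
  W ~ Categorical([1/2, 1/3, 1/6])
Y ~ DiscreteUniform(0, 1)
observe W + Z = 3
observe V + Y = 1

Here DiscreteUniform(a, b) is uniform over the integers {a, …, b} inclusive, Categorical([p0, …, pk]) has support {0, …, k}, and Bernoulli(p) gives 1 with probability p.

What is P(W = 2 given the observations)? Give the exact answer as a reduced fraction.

Enumerate traces; 24 have nonzero weight after conditioning:
  (V=0, Z=1, U=0, X=2, W=2, Y=1) weight 3/539
  (V=0, Z=1, U=0, X=3, W=2, Y=1) weight 3/539
  (V=0, Z=1, U=1, X=2, W=2, Y=1) weight 3/2156
  (V=0, Z=1, U=1, X=3, W=2, Y=1) weight 3/2156
  (V=0, Z=1, U=2, X=2, W=2, Y=1) weight 3/1078
  (V=0, Z=1, U=2, X=3, W=2, Y=1) weight 3/1078
  (V=0, Z=2, U=0, X=2, W=1, Y=1) weight 1/924
  (V=0, Z=2, U=0, X=3, W=1, Y=1) weight 1/924
  … 16 more
Group by W:
  weight(W=1) = 23/1848
  weight(W=2) = 5/176
Total weight = 23/1848 + 5/176 = 151/3696
P(W=1 | obs) = 23/1848 / 151/3696 = 46/151
P(W=2 | obs) = 5/176 / 151/3696 = 105/151

P(W = 2 | obs) = 105/151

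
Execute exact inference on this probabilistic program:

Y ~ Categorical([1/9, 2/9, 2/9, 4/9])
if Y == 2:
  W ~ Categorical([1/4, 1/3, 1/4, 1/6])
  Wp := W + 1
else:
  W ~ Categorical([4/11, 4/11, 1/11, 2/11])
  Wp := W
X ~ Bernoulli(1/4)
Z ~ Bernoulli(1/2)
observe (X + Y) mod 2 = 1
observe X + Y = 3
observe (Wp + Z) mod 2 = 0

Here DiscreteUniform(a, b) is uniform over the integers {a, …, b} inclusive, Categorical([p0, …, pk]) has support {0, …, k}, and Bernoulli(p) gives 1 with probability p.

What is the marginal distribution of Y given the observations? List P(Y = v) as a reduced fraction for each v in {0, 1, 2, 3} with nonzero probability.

Enumerate traces; 8 have nonzero weight after conditioning:
  (Y=2, W=0, X=1, Z=1) weight 1/144
  (Y=2, W=1, X=1, Z=0) weight 1/108
  (Y=2, W=2, X=1, Z=1) weight 1/144
  (Y=2, W=3, X=1, Z=0) weight 1/216
  (Y=3, W=0, X=0, Z=0) weight 2/33
  (Y=3, W=1, X=0, Z=1) weight 2/33
  (Y=3, W=2, X=0, Z=0) weight 1/66
  (Y=3, W=3, X=0, Z=1) weight 1/33
Group by Y:
  weight(Y=2) = 1/36
  weight(Y=3) = 1/6
Total weight = 1/36 + 1/6 = 7/36
P(Y=2 | obs) = 1/36 / 7/36 = 1/7
P(Y=3 | obs) = 1/6 / 7/36 = 6/7

P(Y=2) = 1/7, P(Y=3) = 6/7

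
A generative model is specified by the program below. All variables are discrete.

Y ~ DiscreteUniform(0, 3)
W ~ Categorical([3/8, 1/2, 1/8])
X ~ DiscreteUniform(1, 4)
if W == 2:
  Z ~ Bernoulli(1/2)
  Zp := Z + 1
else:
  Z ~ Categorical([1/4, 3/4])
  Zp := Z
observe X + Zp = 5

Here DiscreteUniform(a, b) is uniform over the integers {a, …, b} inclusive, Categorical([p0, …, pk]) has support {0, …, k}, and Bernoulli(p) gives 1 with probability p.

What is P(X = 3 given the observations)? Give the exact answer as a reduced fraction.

P(X = 3 | obs) = 2/25

Enumerate traces; 16 have nonzero weight after conditioning:
  (Y=0, W=0, X=4, Z=1) weight 9/512
  (Y=0, W=1, X=4, Z=1) weight 3/128
  (Y=0, W=2, X=3, Z=1) weight 1/256
  (Y=0, W=2, X=4, Z=0) weight 1/256
  (Y=1, W=0, X=4, Z=1) weight 9/512
  (Y=1, W=1, X=4, Z=1) weight 3/128
  (Y=1, W=2, X=3, Z=1) weight 1/256
  (Y=1, W=2, X=4, Z=0) weight 1/256
  … 8 more
Group by X:
  weight(X=3) = 1/64
  weight(X=4) = 23/128
Total weight = 1/64 + 23/128 = 25/128
P(X=3 | obs) = 1/64 / 25/128 = 2/25
P(X=4 | obs) = 23/128 / 25/128 = 23/25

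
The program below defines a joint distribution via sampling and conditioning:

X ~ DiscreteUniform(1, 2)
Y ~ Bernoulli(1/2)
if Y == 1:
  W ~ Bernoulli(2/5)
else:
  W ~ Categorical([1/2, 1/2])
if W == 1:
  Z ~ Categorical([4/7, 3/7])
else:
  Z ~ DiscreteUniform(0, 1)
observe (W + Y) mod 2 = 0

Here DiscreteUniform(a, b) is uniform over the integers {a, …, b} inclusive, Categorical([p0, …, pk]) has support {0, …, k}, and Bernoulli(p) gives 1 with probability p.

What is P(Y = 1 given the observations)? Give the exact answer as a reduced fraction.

Enumerate traces; 8 have nonzero weight after conditioning:
  (X=1, Y=0, W=0, Z=0) weight 1/16
  (X=1, Y=0, W=0, Z=1) weight 1/16
  (X=1, Y=1, W=1, Z=0) weight 2/35
  (X=1, Y=1, W=1, Z=1) weight 3/70
  (X=2, Y=0, W=0, Z=0) weight 1/16
  (X=2, Y=0, W=0, Z=1) weight 1/16
  (X=2, Y=1, W=1, Z=0) weight 2/35
  (X=2, Y=1, W=1, Z=1) weight 3/70
Group by Y:
  weight(Y=0) = 1/4
  weight(Y=1) = 1/5
Total weight = 1/4 + 1/5 = 9/20
P(Y=0 | obs) = 1/4 / 9/20 = 5/9
P(Y=1 | obs) = 1/5 / 9/20 = 4/9

P(Y = 1 | obs) = 4/9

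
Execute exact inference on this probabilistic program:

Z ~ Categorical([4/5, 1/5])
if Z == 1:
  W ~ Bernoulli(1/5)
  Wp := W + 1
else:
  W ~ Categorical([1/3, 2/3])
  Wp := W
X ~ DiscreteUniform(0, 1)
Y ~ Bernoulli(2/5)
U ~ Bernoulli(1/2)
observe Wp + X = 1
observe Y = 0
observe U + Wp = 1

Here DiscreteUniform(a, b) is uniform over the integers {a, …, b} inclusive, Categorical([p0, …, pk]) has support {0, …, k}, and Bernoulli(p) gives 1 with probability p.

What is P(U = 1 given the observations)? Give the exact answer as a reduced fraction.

P(U = 1 | obs) = 5/18

Enumerate traces; 3 have nonzero weight after conditioning:
  (Z=0, W=0, X=1, Y=0, U=1) weight 1/25
  (Z=0, W=1, X=0, Y=0, U=0) weight 2/25
  (Z=1, W=0, X=0, Y=0, U=0) weight 3/125
Group by U:
  weight(U=0) = 13/125
  weight(U=1) = 1/25
Total weight = 13/125 + 1/25 = 18/125
P(U=0 | obs) = 13/125 / 18/125 = 13/18
P(U=1 | obs) = 1/25 / 18/125 = 5/18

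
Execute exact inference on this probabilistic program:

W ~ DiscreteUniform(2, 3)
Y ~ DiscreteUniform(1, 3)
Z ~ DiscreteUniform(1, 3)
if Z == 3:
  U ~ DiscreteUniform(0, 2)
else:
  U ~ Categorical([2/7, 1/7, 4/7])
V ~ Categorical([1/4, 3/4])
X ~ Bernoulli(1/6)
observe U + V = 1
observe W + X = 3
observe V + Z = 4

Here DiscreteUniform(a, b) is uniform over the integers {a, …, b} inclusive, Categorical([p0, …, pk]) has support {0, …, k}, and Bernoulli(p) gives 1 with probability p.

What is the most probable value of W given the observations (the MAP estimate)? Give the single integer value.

Enumerate traces; 6 have nonzero weight after conditioning:
  (W=2, Y=1, Z=3, U=0, V=1, X=1) weight 1/432
  (W=2, Y=2, Z=3, U=0, V=1, X=1) weight 1/432
  (W=2, Y=3, Z=3, U=0, V=1, X=1) weight 1/432
  (W=3, Y=1, Z=3, U=0, V=1, X=0) weight 5/432
  (W=3, Y=2, Z=3, U=0, V=1, X=0) weight 5/432
  (W=3, Y=3, Z=3, U=0, V=1, X=0) weight 5/432
Group by W:
  weight(W=2) = 1/144
  weight(W=3) = 5/144
Total weight = 1/144 + 5/144 = 1/24
P(W=2 | obs) = 1/144 / 1/24 = 1/6
P(W=3 | obs) = 5/144 / 1/24 = 5/6
argmax = 3

argmax_v P(W = v | obs) = 3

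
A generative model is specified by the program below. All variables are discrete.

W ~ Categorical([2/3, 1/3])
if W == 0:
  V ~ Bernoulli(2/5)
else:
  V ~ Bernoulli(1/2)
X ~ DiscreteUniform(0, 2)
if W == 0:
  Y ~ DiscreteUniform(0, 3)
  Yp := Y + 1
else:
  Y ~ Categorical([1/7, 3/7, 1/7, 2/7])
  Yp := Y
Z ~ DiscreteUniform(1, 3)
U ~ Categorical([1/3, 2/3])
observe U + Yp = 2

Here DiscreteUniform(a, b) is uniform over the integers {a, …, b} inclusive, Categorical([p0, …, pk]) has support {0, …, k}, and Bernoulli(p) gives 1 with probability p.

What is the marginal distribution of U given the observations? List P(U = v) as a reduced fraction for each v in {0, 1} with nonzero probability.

P(U=0) = 9/35, P(U=1) = 26/35

Enumerate traces; 72 have nonzero weight after conditioning:
  (W=0, V=0, X=0, Y=0, Z=1, U=1) weight 1/135
  (W=0, V=0, X=0, Y=0, Z=2, U=1) weight 1/135
  (W=0, V=0, X=0, Y=0, Z=3, U=1) weight 1/135
  (W=0, V=0, X=0, Y=1, Z=1, U=0) weight 1/270
  (W=0, V=0, X=0, Y=1, Z=2, U=0) weight 1/270
  (W=0, V=0, X=0, Y=1, Z=3, U=0) weight 1/270
  (W=0, V=0, X=1, Y=0, Z=1, U=1) weight 1/135
  (W=0, V=0, X=1, Y=0, Z=2, U=1) weight 1/135
  … 64 more
Group by U:
  weight(U=0) = 1/14
  weight(U=1) = 13/63
Total weight = 1/14 + 13/63 = 5/18
P(U=0 | obs) = 1/14 / 5/18 = 9/35
P(U=1 | obs) = 13/63 / 5/18 = 26/35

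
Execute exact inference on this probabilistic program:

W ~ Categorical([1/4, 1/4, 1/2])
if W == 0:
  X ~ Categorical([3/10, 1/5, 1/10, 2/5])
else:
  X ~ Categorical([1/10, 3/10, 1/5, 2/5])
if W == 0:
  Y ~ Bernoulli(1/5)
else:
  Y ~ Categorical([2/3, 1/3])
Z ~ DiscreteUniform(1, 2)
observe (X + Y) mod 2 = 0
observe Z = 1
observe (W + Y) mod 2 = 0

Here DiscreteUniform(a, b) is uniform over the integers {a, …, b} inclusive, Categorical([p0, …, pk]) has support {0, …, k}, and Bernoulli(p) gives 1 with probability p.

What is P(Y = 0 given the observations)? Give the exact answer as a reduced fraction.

P(Y = 0 | obs) = 108/143

Enumerate traces; 6 have nonzero weight after conditioning:
  (W=0, X=0, Y=0, Z=1) weight 3/100
  (W=0, X=2, Y=0, Z=1) weight 1/100
  (W=1, X=1, Y=1, Z=1) weight 1/80
  (W=1, X=3, Y=1, Z=1) weight 1/60
  (W=2, X=0, Y=0, Z=1) weight 1/60
  (W=2, X=2, Y=0, Z=1) weight 1/30
Group by Y:
  weight(Y=0) = 9/100
  weight(Y=1) = 7/240
Total weight = 9/100 + 7/240 = 143/1200
P(Y=0 | obs) = 9/100 / 143/1200 = 108/143
P(Y=1 | obs) = 7/240 / 143/1200 = 35/143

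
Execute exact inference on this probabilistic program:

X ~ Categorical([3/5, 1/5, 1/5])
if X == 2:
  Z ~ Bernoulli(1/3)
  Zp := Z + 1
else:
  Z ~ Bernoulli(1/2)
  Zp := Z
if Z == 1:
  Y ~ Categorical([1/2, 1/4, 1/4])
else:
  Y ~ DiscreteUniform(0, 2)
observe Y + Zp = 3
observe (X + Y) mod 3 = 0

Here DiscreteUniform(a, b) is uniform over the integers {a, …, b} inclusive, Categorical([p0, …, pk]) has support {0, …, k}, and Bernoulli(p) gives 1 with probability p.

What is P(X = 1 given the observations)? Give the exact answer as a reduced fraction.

P(X = 1 | obs) = 3/5

Enumerate traces; 2 have nonzero weight after conditioning:
  (X=1, Z=1, Y=2) weight 1/40
  (X=2, Z=1, Y=1) weight 1/60
Group by X:
  weight(X=1) = 1/40
  weight(X=2) = 1/60
Total weight = 1/40 + 1/60 = 1/24
P(X=1 | obs) = 1/40 / 1/24 = 3/5
P(X=2 | obs) = 1/60 / 1/24 = 2/5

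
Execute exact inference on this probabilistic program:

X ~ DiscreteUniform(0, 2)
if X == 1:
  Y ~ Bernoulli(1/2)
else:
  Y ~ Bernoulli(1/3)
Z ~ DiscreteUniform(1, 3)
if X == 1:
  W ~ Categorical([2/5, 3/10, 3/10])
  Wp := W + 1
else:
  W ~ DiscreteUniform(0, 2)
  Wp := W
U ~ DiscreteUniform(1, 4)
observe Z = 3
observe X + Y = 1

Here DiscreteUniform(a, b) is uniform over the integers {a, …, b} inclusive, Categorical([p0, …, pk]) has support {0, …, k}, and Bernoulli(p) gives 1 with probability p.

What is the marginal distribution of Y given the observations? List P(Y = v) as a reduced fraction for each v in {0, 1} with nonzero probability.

P(Y=0) = 3/5, P(Y=1) = 2/5

Enumerate traces; 24 have nonzero weight after conditioning:
  (X=0, Y=1, Z=3, W=0, U=1) weight 1/324
  (X=0, Y=1, Z=3, W=0, U=2) weight 1/324
  (X=0, Y=1, Z=3, W=0, U=3) weight 1/324
  (X=0, Y=1, Z=3, W=0, U=4) weight 1/324
  (X=0, Y=1, Z=3, W=1, U=1) weight 1/324
  (X=0, Y=1, Z=3, W=1, U=2) weight 1/324
  (X=0, Y=1, Z=3, W=1, U=3) weight 1/324
  (X=0, Y=1, Z=3, W=1, U=4) weight 1/324
  (X=1, Y=0, Z=3, W=0, U=1) weight 1/180
  … 15 more
Group by Y:
  weight(Y=0) = 1/18
  weight(Y=1) = 1/27
Total weight = 1/18 + 1/27 = 5/54
P(Y=0 | obs) = 1/18 / 5/54 = 3/5
P(Y=1 | obs) = 1/27 / 5/54 = 2/5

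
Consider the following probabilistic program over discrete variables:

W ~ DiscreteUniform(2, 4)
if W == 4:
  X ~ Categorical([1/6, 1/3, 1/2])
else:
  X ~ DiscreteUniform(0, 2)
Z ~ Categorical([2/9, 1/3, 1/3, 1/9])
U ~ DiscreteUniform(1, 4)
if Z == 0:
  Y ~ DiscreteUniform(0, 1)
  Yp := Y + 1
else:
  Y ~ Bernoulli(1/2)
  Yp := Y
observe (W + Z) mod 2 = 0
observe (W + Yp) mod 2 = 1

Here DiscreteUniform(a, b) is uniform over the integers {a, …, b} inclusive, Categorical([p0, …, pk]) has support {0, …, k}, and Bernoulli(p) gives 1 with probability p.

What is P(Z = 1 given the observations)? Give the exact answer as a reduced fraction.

P(Z = 1 | obs) = 3/14

Enumerate traces; 72 have nonzero weight after conditioning:
  (W=2, X=0, Z=0, U=1, Y=0) weight 1/324
  (W=2, X=0, Z=0, U=2, Y=0) weight 1/324
  (W=2, X=0, Z=0, U=3, Y=0) weight 1/324
  (W=2, X=0, Z=0, U=4, Y=0) weight 1/324
  (W=2, X=0, Z=2, U=1, Y=1) weight 1/216
  (W=2, X=0, Z=2, U=2, Y=1) weight 1/216
  (W=2, X=0, Z=2, U=3, Y=1) weight 1/216
  (W=2, X=0, Z=2, U=4, Y=1) weight 1/216
  (W=3, X=0, Z=1, U=1, Y=0) weight 1/216
  (W=3, X=0, Z=3, U=1, Y=0) weight 1/648
  … 62 more
Group by Z:
  weight(Z=0) = 2/27
  weight(Z=1) = 1/18
  weight(Z=2) = 1/9
  weight(Z=3) = 1/54
Total weight = 2/27 + 1/18 + 1/9 + 1/54 = 7/27
P(Z=0 | obs) = 2/27 / 7/27 = 2/7
P(Z=1 | obs) = 1/18 / 7/27 = 3/14
P(Z=2 | obs) = 1/9 / 7/27 = 3/7
P(Z=3 | obs) = 1/54 / 7/27 = 1/14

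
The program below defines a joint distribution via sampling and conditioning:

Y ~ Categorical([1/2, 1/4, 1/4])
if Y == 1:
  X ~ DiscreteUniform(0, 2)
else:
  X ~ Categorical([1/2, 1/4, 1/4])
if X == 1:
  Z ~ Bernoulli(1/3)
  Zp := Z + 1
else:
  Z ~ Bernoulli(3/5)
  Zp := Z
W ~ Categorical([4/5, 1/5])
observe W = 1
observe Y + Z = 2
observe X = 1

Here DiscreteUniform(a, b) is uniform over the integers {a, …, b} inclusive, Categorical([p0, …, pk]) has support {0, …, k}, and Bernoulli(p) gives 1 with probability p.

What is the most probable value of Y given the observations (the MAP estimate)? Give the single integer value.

argmax_v P(Y = v | obs) = 2

Enumerate traces; 2 have nonzero weight after conditioning:
  (Y=1, X=1, Z=1, W=1) weight 1/180
  (Y=2, X=1, Z=0, W=1) weight 1/120
Group by Y:
  weight(Y=1) = 1/180
  weight(Y=2) = 1/120
Total weight = 1/180 + 1/120 = 1/72
P(Y=1 | obs) = 1/180 / 1/72 = 2/5
P(Y=2 | obs) = 1/120 / 1/72 = 3/5
argmax = 2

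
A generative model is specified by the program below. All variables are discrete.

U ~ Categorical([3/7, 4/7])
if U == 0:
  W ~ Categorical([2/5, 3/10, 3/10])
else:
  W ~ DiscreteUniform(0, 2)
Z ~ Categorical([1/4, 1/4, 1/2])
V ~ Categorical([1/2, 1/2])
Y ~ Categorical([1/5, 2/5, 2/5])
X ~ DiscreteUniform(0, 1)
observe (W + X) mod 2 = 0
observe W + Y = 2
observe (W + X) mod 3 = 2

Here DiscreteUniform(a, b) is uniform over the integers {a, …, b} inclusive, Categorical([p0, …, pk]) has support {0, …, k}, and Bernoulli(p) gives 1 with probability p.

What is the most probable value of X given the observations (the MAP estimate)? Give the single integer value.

argmax_v P(X = v | obs) = 1

Enumerate traces; 24 have nonzero weight after conditioning:
  (U=0, W=1, Z=0, V=0, Y=1, X=1) weight 9/2800
  (U=0, W=1, Z=0, V=1, Y=1, X=1) weight 9/2800
  (U=0, W=1, Z=1, V=0, Y=1, X=1) weight 9/2800
  (U=0, W=1, Z=1, V=1, Y=1, X=1) weight 9/2800
  (U=0, W=1, Z=2, V=0, Y=1, X=1) weight 9/1400
  (U=0, W=1, Z=2, V=1, Y=1, X=1) weight 9/1400
  (U=0, W=2, Z=0, V=0, Y=0, X=0) weight 9/5600
  (U=0, W=2, Z=0, V=1, Y=0, X=0) weight 9/5600
  … 16 more
Group by X:
  weight(X=0) = 67/2100
  weight(X=1) = 67/1050
Total weight = 67/2100 + 67/1050 = 67/700
P(X=0 | obs) = 67/2100 / 67/700 = 1/3
P(X=1 | obs) = 67/1050 / 67/700 = 2/3
argmax = 1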